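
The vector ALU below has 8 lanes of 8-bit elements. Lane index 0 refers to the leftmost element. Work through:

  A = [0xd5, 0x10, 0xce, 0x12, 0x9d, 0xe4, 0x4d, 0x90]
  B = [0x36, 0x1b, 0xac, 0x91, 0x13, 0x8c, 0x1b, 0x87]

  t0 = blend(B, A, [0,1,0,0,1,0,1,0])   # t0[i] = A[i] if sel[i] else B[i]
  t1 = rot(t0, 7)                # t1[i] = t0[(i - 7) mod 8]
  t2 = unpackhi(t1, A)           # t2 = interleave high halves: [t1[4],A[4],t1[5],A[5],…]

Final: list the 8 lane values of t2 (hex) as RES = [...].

RES = [ 0x8c  0x9d  0x4d  0xe4  0x87  0x4d  0x36  0x90 ]

t0 = [0x36, 0x10, 0xac, 0x91, 0x9d, 0x8c, 0x4d, 0x87]
t1 = [0x10, 0xac, 0x91, 0x9d, 0x8c, 0x4d, 0x87, 0x36]
t2 = [0x8c, 0x9d, 0x4d, 0xe4, 0x87, 0x4d, 0x36, 0x90]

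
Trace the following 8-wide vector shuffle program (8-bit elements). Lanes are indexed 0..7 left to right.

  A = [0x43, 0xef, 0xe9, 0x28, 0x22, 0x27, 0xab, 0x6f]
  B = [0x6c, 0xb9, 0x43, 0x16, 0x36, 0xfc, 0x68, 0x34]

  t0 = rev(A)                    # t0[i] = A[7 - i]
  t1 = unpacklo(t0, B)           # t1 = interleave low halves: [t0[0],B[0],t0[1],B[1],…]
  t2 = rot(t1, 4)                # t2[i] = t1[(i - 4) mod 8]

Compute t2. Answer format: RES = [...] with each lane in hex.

RES = [ 0x27  0x43  0x22  0x16  0x6f  0x6c  0xab  0xb9 ]

→ t0 |6f|ab|27|22|28|e9|ef|43|
→ t1 |6f|6c|ab|b9|27|43|22|16|
→ t2 |27|43|22|16|6f|6c|ab|b9|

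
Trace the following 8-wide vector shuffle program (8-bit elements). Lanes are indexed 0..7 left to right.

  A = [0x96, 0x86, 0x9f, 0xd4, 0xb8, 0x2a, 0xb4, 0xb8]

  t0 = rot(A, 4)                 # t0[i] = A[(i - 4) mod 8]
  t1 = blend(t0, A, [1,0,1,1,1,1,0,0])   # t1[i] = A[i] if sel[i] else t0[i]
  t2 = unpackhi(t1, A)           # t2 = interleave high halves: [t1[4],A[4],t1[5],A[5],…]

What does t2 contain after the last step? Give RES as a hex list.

→ t0 |b8|2a|b4|b8|96|86|9f|d4|
→ t1 |96|2a|9f|d4|b8|2a|9f|d4|
→ t2 |b8|b8|2a|2a|9f|b4|d4|b8|

RES = [ 0xb8  0xb8  0x2a  0x2a  0x9f  0xb4  0xd4  0xb8 ]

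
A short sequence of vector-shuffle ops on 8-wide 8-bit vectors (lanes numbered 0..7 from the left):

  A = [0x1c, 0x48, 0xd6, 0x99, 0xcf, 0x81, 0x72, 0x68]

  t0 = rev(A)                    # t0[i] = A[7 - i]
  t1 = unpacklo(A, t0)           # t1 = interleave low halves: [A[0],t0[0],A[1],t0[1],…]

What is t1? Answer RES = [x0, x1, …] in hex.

RES = [ 0x1c  0x68  0x48  0x72  0xd6  0x81  0x99  0xcf ]

t0 = [0x68, 0x72, 0x81, 0xcf, 0x99, 0xd6, 0x48, 0x1c]
t1 = [0x1c, 0x68, 0x48, 0x72, 0xd6, 0x81, 0x99, 0xcf]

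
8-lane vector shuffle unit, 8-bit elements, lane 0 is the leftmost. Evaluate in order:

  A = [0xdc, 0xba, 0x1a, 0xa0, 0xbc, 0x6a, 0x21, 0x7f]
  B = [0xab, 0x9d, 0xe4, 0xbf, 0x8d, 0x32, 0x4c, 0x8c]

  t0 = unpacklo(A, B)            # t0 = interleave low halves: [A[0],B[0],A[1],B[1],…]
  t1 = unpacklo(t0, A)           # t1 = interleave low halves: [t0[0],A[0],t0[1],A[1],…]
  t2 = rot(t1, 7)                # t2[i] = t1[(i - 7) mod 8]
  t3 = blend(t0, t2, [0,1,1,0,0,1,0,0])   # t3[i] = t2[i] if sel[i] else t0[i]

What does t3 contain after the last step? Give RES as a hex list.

RES = [ 0xdc  0xab  0xba  0x9d  0x1a  0x9d  0xa0  0xbf ]

t0 = [0xdc, 0xab, 0xba, 0x9d, 0x1a, 0xe4, 0xa0, 0xbf]
t1 = [0xdc, 0xdc, 0xab, 0xba, 0xba, 0x1a, 0x9d, 0xa0]
t2 = [0xdc, 0xab, 0xba, 0xba, 0x1a, 0x9d, 0xa0, 0xdc]
t3 = [0xdc, 0xab, 0xba, 0x9d, 0x1a, 0x9d, 0xa0, 0xbf]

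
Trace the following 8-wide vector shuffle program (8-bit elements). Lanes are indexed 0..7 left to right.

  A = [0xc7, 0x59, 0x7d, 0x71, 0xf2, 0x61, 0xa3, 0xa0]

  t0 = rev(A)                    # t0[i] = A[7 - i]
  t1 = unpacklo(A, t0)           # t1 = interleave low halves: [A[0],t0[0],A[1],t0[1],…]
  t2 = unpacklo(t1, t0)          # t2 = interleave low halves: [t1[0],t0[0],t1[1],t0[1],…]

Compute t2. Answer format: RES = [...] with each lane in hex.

t0 = [0xa0, 0xa3, 0x61, 0xf2, 0x71, 0x7d, 0x59, 0xc7]
t1 = [0xc7, 0xa0, 0x59, 0xa3, 0x7d, 0x61, 0x71, 0xf2]
t2 = [0xc7, 0xa0, 0xa0, 0xa3, 0x59, 0x61, 0xa3, 0xf2]

RES = [0xc7, 0xa0, 0xa0, 0xa3, 0x59, 0x61, 0xa3, 0xf2]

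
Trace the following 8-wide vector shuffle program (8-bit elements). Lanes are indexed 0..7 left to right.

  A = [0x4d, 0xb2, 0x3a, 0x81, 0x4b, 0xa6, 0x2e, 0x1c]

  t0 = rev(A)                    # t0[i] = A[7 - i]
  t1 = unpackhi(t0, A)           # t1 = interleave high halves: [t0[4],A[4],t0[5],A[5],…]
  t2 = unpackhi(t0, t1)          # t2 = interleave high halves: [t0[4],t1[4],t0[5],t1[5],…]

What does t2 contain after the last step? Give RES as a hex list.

RES = [0x81, 0xb2, 0x3a, 0x2e, 0xb2, 0x4d, 0x4d, 0x1c]

→ t0 |1c|2e|a6|4b|81|3a|b2|4d|
→ t1 |81|4b|3a|a6|b2|2e|4d|1c|
→ t2 |81|b2|3a|2e|b2|4d|4d|1c|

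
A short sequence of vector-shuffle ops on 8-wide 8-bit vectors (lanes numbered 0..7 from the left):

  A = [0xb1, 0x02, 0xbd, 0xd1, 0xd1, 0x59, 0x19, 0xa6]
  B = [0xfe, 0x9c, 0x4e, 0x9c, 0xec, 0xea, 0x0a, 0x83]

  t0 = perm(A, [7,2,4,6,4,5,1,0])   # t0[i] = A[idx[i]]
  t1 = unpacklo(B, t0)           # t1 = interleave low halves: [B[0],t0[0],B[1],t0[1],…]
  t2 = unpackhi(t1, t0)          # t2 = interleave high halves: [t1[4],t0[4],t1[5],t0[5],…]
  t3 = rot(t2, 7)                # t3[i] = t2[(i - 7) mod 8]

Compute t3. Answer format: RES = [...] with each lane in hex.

RES = [0xd1, 0xd1, 0x59, 0x9c, 0x02, 0x19, 0xb1, 0x4e]

t0 = [0xa6, 0xbd, 0xd1, 0x19, 0xd1, 0x59, 0x02, 0xb1]
t1 = [0xfe, 0xa6, 0x9c, 0xbd, 0x4e, 0xd1, 0x9c, 0x19]
t2 = [0x4e, 0xd1, 0xd1, 0x59, 0x9c, 0x02, 0x19, 0xb1]
t3 = [0xd1, 0xd1, 0x59, 0x9c, 0x02, 0x19, 0xb1, 0x4e]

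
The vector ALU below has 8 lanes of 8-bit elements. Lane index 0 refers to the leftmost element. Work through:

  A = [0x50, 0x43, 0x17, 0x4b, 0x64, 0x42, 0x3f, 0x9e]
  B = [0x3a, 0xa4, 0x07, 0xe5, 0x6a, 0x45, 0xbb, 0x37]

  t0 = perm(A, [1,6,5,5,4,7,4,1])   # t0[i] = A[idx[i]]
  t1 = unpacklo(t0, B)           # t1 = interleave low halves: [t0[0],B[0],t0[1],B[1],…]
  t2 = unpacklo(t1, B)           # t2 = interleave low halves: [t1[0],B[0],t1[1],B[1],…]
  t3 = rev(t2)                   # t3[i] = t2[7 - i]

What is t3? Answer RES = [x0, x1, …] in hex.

→ t0 |43|3f|42|42|64|9e|64|43|
→ t1 |43|3a|3f|a4|42|07|42|e5|
→ t2 |43|3a|3a|a4|3f|07|a4|e5|
→ t3 |e5|a4|07|3f|a4|3a|3a|43|

RES = [ 0xe5  0xa4  0x07  0x3f  0xa4  0x3a  0x3a  0x43 ]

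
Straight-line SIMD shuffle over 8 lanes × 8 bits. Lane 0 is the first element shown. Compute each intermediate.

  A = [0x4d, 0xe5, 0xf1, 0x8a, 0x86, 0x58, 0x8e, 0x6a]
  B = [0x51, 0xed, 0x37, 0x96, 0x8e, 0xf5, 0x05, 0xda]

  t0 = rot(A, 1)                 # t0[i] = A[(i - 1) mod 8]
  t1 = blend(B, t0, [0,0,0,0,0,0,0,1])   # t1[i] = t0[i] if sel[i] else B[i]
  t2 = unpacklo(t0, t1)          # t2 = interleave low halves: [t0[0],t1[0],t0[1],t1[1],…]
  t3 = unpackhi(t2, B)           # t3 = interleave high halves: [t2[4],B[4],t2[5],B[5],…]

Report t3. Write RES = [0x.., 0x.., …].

  t0: 6a 4d e5 f1 8a 86 58 8e
  t1: 51 ed 37 96 8e f5 05 8e
  t2: 6a 51 4d ed e5 37 f1 96
  t3: e5 8e 37 f5 f1 05 96 da

RES = [0xe5, 0x8e, 0x37, 0xf5, 0xf1, 0x05, 0x96, 0xda]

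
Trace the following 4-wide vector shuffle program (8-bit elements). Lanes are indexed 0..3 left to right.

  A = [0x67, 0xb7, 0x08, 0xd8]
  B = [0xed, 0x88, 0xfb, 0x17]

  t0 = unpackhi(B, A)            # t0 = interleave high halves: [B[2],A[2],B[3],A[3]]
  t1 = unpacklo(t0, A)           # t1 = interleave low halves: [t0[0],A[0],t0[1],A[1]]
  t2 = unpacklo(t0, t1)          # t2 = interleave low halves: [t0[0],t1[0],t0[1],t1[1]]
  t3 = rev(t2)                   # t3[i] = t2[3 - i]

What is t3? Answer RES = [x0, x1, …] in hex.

RES = [ 0x67  0x08  0xfb  0xfb ]

t0 = [0xfb, 0x08, 0x17, 0xd8]
t1 = [0xfb, 0x67, 0x08, 0xb7]
t2 = [0xfb, 0xfb, 0x08, 0x67]
t3 = [0x67, 0x08, 0xfb, 0xfb]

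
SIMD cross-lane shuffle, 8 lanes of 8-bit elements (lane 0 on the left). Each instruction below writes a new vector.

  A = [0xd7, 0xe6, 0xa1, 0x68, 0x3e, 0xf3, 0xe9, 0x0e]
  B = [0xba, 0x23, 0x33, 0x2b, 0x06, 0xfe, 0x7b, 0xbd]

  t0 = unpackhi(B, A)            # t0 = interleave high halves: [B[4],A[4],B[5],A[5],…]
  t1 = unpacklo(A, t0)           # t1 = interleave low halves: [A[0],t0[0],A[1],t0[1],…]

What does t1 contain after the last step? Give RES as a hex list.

RES = [ 0xd7  0x06  0xe6  0x3e  0xa1  0xfe  0x68  0xf3 ]

→ t0 |06|3e|fe|f3|7b|e9|bd|0e|
→ t1 |d7|06|e6|3e|a1|fe|68|f3|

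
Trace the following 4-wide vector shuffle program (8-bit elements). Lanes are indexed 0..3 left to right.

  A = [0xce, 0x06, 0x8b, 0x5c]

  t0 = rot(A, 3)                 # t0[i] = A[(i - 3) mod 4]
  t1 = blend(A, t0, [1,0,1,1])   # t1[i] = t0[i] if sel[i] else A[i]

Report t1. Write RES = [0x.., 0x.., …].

t0 = [0x06, 0x8b, 0x5c, 0xce]
t1 = [0x06, 0x06, 0x5c, 0xce]

RES = [ 0x06  0x06  0x5c  0xce ]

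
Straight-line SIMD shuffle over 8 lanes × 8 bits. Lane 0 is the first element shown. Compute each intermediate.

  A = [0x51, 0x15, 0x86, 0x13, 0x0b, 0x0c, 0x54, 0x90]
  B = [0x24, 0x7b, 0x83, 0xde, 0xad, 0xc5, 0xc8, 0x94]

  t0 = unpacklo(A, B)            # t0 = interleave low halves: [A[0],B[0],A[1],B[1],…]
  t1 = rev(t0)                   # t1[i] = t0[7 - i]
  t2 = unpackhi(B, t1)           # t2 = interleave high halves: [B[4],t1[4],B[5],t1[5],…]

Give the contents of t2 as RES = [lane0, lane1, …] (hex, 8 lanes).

RES = [0xad, 0x7b, 0xc5, 0x15, 0xc8, 0x24, 0x94, 0x51]

  t0: 51 24 15 7b 86 83 13 de
  t1: de 13 83 86 7b 15 24 51
  t2: ad 7b c5 15 c8 24 94 51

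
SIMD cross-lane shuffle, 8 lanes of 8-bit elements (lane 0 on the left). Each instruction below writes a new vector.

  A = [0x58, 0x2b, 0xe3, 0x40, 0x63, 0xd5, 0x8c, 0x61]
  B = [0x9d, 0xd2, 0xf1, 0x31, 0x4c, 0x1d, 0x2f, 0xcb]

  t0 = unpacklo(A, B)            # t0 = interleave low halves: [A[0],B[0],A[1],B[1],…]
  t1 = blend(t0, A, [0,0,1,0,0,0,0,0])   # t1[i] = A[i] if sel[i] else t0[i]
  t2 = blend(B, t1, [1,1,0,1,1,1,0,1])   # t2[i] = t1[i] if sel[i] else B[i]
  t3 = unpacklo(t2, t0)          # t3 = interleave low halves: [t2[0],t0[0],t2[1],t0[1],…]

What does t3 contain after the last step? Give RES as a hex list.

t0 = [0x58, 0x9d, 0x2b, 0xd2, 0xe3, 0xf1, 0x40, 0x31]
t1 = [0x58, 0x9d, 0xe3, 0xd2, 0xe3, 0xf1, 0x40, 0x31]
t2 = [0x58, 0x9d, 0xf1, 0xd2, 0xe3, 0xf1, 0x2f, 0x31]
t3 = [0x58, 0x58, 0x9d, 0x9d, 0xf1, 0x2b, 0xd2, 0xd2]

RES = [ 0x58  0x58  0x9d  0x9d  0xf1  0x2b  0xd2  0xd2 ]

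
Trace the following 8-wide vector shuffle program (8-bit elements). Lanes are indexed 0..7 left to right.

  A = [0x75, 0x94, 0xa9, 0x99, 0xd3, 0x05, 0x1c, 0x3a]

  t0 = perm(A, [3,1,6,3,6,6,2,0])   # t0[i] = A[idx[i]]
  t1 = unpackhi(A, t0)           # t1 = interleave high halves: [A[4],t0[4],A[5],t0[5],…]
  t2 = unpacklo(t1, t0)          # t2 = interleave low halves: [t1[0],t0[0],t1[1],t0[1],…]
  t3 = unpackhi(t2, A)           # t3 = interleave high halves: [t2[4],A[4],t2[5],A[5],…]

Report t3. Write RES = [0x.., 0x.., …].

  t0: 99 94 1c 99 1c 1c a9 75
  t1: d3 1c 05 1c 1c a9 3a 75
  t2: d3 99 1c 94 05 1c 1c 99
  t3: 05 d3 1c 05 1c 1c 99 3a

RES = [0x05, 0xd3, 0x1c, 0x05, 0x1c, 0x1c, 0x99, 0x3a]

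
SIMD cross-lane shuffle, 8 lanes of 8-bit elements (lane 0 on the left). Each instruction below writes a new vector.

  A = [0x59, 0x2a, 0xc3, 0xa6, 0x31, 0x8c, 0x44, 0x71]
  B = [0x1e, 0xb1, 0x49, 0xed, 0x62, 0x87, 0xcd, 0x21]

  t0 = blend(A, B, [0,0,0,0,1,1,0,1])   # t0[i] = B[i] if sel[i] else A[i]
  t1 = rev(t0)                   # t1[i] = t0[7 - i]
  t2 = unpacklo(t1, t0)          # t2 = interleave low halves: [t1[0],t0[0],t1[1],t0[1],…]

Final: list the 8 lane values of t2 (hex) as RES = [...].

RES = [ 0x21  0x59  0x44  0x2a  0x87  0xc3  0x62  0xa6 ]

→ t0 |59|2a|c3|a6|62|87|44|21|
→ t1 |21|44|87|62|a6|c3|2a|59|
→ t2 |21|59|44|2a|87|c3|62|a6|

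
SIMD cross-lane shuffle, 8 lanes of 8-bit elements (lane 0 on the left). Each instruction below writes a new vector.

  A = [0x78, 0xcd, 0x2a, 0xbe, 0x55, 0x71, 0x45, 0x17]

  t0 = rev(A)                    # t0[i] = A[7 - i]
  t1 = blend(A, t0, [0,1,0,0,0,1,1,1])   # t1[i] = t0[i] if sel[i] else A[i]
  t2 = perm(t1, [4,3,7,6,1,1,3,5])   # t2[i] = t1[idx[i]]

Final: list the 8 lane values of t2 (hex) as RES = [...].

→ t0 |17|45|71|55|be|2a|cd|78|
→ t1 |78|45|2a|be|55|2a|cd|78|
→ t2 |55|be|78|cd|45|45|be|2a|

RES = [0x55, 0xbe, 0x78, 0xcd, 0x45, 0x45, 0xbe, 0x2a]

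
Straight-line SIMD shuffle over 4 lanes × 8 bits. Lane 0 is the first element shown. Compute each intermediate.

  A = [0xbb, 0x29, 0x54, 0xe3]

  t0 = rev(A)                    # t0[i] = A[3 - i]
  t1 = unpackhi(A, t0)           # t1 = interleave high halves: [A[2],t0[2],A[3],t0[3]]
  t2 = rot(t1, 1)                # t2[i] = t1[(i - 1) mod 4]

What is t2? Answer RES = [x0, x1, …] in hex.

  t0: e3 54 29 bb
  t1: 54 29 e3 bb
  t2: bb 54 29 e3

RES = [0xbb, 0x54, 0x29, 0xe3]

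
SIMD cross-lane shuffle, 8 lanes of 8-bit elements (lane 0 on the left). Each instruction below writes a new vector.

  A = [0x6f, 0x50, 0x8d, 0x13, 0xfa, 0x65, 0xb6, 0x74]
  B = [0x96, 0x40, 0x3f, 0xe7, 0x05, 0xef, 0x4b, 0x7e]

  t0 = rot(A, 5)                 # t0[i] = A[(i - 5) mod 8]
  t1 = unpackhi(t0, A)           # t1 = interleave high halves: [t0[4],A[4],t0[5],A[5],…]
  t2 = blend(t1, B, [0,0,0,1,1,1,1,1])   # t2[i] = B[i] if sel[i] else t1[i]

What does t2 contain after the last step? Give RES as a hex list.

RES = [ 0x74  0xfa  0x6f  0xe7  0x05  0xef  0x4b  0x7e ]

  t0: 13 fa 65 b6 74 6f 50 8d
  t1: 74 fa 6f 65 50 b6 8d 74
  t2: 74 fa 6f e7 05 ef 4b 7e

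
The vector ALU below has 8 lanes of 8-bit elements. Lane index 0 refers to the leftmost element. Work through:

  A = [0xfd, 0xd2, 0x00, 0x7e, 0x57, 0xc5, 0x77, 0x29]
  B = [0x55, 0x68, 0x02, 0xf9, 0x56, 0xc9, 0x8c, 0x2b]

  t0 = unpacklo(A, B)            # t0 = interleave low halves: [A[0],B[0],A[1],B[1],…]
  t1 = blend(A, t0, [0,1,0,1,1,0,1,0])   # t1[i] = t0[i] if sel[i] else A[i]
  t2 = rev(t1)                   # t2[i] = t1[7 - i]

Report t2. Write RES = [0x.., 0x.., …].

→ t0 |fd|55|d2|68|00|02|7e|f9|
→ t1 |fd|55|00|68|00|c5|7e|29|
→ t2 |29|7e|c5|00|68|00|55|fd|

RES = [0x29, 0x7e, 0xc5, 0x00, 0x68, 0x00, 0x55, 0xfd]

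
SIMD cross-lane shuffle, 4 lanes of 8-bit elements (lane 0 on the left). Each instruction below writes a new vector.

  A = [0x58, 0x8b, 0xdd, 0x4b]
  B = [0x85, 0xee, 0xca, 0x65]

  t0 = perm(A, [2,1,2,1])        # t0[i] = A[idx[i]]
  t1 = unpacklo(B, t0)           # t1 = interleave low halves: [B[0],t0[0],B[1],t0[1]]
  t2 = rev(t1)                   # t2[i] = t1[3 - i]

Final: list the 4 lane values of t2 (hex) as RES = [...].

RES = [ 0x8b  0xee  0xdd  0x85 ]

→ t0 |dd|8b|dd|8b|
→ t1 |85|dd|ee|8b|
→ t2 |8b|ee|dd|85|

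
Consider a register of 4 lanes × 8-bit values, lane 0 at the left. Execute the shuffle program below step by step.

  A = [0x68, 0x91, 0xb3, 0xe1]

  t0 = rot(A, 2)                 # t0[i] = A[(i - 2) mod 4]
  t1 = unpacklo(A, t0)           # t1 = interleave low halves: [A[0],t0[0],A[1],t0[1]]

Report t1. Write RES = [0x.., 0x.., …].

RES = [ 0x68  0xb3  0x91  0xe1 ]

  t0: b3 e1 68 91
  t1: 68 b3 91 e1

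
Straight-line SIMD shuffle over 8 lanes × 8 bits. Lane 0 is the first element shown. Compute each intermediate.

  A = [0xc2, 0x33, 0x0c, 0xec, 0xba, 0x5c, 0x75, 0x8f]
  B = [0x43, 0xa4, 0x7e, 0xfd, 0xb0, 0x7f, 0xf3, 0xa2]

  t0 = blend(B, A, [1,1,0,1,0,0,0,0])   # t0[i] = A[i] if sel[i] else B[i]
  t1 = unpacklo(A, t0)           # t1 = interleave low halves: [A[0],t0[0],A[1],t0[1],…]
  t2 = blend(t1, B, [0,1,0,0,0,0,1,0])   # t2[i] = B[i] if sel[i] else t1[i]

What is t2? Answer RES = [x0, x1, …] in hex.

RES = [ 0xc2  0xa4  0x33  0x33  0x0c  0x7e  0xf3  0xec ]

→ t0 |c2|33|7e|ec|b0|7f|f3|a2|
→ t1 |c2|c2|33|33|0c|7e|ec|ec|
→ t2 |c2|a4|33|33|0c|7e|f3|ec|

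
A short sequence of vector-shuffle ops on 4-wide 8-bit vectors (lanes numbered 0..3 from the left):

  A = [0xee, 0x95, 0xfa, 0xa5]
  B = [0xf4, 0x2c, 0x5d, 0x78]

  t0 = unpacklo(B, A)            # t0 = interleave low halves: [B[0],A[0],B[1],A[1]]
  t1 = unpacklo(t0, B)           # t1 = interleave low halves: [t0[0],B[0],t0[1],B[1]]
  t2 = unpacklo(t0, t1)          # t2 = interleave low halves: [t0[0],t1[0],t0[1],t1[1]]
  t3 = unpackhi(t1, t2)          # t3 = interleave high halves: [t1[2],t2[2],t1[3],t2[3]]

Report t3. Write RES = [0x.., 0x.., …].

RES = [ 0xee  0xee  0x2c  0xf4 ]

  t0: f4 ee 2c 95
  t1: f4 f4 ee 2c
  t2: f4 f4 ee f4
  t3: ee ee 2c f4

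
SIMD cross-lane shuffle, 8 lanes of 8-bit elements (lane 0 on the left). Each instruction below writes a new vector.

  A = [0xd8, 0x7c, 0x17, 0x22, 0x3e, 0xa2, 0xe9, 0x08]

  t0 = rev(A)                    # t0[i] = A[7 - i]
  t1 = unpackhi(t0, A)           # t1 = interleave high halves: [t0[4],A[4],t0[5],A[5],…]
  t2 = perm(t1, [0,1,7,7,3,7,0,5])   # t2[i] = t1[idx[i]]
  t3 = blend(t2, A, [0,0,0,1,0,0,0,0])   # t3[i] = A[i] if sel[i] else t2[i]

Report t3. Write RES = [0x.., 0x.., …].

t0 = [0x08, 0xe9, 0xa2, 0x3e, 0x22, 0x17, 0x7c, 0xd8]
t1 = [0x22, 0x3e, 0x17, 0xa2, 0x7c, 0xe9, 0xd8, 0x08]
t2 = [0x22, 0x3e, 0x08, 0x08, 0xa2, 0x08, 0x22, 0xe9]
t3 = [0x22, 0x3e, 0x08, 0x22, 0xa2, 0x08, 0x22, 0xe9]

RES = [ 0x22  0x3e  0x08  0x22  0xa2  0x08  0x22  0xe9 ]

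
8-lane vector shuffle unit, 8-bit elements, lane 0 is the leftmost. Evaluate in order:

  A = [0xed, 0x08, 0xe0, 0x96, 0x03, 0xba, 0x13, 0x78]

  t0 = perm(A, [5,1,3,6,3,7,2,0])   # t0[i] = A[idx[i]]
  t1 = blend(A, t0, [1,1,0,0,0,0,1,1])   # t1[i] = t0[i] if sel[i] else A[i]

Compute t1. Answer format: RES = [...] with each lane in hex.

RES = [ 0xba  0x08  0xe0  0x96  0x03  0xba  0xe0  0xed ]

  t0: ba 08 96 13 96 78 e0 ed
  t1: ba 08 e0 96 03 ba e0 ed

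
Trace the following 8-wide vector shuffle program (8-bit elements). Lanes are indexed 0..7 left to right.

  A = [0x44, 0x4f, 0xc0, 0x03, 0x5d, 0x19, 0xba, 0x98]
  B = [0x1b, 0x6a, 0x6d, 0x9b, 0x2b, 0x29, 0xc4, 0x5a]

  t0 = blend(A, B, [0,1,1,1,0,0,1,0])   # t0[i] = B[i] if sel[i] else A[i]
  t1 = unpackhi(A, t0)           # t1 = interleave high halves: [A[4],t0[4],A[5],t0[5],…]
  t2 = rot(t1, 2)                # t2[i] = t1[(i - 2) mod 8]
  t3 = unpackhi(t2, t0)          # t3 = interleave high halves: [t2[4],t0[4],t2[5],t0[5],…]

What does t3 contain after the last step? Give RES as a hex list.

  t0: 44 6a 6d 9b 5d 19 c4 98
  t1: 5d 5d 19 19 ba c4 98 98
  t2: 98 98 5d 5d 19 19 ba c4
  t3: 19 5d 19 19 ba c4 c4 98

RES = [0x19, 0x5d, 0x19, 0x19, 0xba, 0xc4, 0xc4, 0x98]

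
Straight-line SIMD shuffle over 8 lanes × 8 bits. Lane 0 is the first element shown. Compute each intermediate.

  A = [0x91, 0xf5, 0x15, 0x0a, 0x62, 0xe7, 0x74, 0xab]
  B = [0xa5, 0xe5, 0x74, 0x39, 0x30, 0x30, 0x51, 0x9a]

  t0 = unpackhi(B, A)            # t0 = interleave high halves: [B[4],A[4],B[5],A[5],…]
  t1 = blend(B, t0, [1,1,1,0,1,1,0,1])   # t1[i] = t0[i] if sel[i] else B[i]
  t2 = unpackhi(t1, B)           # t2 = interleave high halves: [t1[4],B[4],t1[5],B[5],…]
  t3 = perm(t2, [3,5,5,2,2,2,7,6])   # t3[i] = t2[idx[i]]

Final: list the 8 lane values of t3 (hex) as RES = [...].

RES = [ 0x30  0x51  0x51  0x74  0x74  0x74  0x9a  0xab ]

t0 = [0x30, 0x62, 0x30, 0xe7, 0x51, 0x74, 0x9a, 0xab]
t1 = [0x30, 0x62, 0x30, 0x39, 0x51, 0x74, 0x51, 0xab]
t2 = [0x51, 0x30, 0x74, 0x30, 0x51, 0x51, 0xab, 0x9a]
t3 = [0x30, 0x51, 0x51, 0x74, 0x74, 0x74, 0x9a, 0xab]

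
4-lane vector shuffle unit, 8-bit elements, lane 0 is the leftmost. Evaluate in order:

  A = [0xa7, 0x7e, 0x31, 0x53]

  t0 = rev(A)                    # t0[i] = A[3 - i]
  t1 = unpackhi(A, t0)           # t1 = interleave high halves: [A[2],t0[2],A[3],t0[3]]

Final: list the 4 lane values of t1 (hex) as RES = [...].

RES = [0x31, 0x7e, 0x53, 0xa7]

  t0: 53 31 7e a7
  t1: 31 7e 53 a7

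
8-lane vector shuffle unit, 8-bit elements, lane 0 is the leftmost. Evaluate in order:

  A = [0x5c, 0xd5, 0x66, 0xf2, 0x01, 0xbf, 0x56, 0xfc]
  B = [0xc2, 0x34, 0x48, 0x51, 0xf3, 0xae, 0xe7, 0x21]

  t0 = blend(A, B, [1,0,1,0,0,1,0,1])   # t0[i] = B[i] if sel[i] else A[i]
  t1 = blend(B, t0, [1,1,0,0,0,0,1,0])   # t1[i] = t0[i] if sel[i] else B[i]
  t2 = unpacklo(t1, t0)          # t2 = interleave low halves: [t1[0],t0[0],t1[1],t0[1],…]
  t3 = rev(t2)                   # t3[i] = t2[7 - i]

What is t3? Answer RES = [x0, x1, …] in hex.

t0 = [0xc2, 0xd5, 0x48, 0xf2, 0x01, 0xae, 0x56, 0x21]
t1 = [0xc2, 0xd5, 0x48, 0x51, 0xf3, 0xae, 0x56, 0x21]
t2 = [0xc2, 0xc2, 0xd5, 0xd5, 0x48, 0x48, 0x51, 0xf2]
t3 = [0xf2, 0x51, 0x48, 0x48, 0xd5, 0xd5, 0xc2, 0xc2]

RES = [ 0xf2  0x51  0x48  0x48  0xd5  0xd5  0xc2  0xc2 ]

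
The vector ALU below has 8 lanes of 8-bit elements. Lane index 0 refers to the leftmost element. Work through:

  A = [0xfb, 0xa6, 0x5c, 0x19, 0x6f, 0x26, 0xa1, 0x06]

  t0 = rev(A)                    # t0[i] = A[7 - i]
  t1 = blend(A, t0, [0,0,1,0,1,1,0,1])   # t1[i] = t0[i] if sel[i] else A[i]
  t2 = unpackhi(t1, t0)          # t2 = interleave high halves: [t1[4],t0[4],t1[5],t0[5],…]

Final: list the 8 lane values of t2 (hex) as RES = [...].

RES = [ 0x19  0x19  0x5c  0x5c  0xa1  0xa6  0xfb  0xfb ]

→ t0 |06|a1|26|6f|19|5c|a6|fb|
→ t1 |fb|a6|26|19|19|5c|a1|fb|
→ t2 |19|19|5c|5c|a1|a6|fb|fb|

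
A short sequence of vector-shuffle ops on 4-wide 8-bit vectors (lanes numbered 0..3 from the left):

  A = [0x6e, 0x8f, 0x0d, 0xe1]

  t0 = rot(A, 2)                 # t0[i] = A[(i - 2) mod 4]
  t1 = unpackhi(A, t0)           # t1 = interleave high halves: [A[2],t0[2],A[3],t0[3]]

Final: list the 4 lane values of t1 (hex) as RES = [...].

  t0: 0d e1 6e 8f
  t1: 0d 6e e1 8f

RES = [ 0x0d  0x6e  0xe1  0x8f ]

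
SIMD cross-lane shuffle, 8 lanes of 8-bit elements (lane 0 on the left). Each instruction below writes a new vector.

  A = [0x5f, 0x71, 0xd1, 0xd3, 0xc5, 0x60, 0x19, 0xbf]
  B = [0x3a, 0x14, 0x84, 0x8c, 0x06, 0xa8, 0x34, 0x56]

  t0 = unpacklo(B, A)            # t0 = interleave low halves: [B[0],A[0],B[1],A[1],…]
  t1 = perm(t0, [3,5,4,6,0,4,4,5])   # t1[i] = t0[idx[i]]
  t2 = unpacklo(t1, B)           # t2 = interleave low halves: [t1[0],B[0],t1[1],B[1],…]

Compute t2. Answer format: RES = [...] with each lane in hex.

RES = [ 0x71  0x3a  0xd1  0x14  0x84  0x84  0x8c  0x8c ]

→ t0 |3a|5f|14|71|84|d1|8c|d3|
→ t1 |71|d1|84|8c|3a|84|84|d1|
→ t2 |71|3a|d1|14|84|84|8c|8c|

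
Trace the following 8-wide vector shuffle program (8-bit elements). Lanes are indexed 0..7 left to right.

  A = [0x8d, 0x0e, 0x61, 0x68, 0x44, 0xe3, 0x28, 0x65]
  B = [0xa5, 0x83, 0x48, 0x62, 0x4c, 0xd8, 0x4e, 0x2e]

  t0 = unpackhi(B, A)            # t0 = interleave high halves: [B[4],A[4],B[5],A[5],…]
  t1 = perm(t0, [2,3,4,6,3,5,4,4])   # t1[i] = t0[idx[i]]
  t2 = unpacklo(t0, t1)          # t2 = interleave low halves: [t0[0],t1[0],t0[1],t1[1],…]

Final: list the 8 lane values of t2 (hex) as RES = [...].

RES = [ 0x4c  0xd8  0x44  0xe3  0xd8  0x4e  0xe3  0x2e ]

→ t0 |4c|44|d8|e3|4e|28|2e|65|
→ t1 |d8|e3|4e|2e|e3|28|4e|4e|
→ t2 |4c|d8|44|e3|d8|4e|e3|2e|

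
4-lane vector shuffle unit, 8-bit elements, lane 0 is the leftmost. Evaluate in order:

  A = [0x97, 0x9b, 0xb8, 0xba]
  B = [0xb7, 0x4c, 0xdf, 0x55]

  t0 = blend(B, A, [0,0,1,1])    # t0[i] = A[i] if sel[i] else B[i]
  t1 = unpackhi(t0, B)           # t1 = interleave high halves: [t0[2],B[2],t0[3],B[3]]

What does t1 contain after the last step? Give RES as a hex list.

RES = [0xb8, 0xdf, 0xba, 0x55]

t0 = [0xb7, 0x4c, 0xb8, 0xba]
t1 = [0xb8, 0xdf, 0xba, 0x55]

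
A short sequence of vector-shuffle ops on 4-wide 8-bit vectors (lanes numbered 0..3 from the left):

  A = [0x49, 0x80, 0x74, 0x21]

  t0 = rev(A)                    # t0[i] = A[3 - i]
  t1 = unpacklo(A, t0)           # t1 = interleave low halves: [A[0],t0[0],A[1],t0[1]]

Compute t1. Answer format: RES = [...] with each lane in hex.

RES = [0x49, 0x21, 0x80, 0x74]

→ t0 |21|74|80|49|
→ t1 |49|21|80|74|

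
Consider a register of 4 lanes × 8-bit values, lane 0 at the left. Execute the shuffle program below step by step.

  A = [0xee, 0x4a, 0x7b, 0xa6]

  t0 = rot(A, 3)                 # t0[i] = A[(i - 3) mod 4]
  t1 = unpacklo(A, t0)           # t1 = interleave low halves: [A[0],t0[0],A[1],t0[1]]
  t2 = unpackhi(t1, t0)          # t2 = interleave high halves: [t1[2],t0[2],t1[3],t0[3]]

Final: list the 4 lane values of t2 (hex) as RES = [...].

RES = [0x4a, 0xa6, 0x7b, 0xee]

  t0: 4a 7b a6 ee
  t1: ee 4a 4a 7b
  t2: 4a a6 7b ee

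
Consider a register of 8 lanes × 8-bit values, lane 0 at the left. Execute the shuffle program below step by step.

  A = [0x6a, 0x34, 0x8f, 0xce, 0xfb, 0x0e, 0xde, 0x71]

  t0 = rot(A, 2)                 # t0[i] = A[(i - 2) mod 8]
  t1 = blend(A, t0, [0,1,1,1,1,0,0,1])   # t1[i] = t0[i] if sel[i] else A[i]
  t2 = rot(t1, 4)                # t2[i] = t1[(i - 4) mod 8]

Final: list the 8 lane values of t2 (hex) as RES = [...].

→ t0 |de|71|6a|34|8f|ce|fb|0e|
→ t1 |6a|71|6a|34|8f|0e|de|0e|
→ t2 |8f|0e|de|0e|6a|71|6a|34|

RES = [0x8f, 0x0e, 0xde, 0x0e, 0x6a, 0x71, 0x6a, 0x34]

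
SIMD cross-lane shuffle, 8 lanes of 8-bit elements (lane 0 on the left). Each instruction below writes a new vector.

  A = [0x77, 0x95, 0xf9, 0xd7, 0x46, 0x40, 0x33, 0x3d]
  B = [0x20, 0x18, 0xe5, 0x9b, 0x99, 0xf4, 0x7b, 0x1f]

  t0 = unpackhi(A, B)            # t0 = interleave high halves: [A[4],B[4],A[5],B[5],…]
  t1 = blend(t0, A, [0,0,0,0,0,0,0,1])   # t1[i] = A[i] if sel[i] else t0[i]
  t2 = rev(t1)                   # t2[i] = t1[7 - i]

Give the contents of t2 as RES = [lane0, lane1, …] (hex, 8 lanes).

  t0: 46 99 40 f4 33 7b 3d 1f
  t1: 46 99 40 f4 33 7b 3d 3d
  t2: 3d 3d 7b 33 f4 40 99 46

RES = [0x3d, 0x3d, 0x7b, 0x33, 0xf4, 0x40, 0x99, 0x46]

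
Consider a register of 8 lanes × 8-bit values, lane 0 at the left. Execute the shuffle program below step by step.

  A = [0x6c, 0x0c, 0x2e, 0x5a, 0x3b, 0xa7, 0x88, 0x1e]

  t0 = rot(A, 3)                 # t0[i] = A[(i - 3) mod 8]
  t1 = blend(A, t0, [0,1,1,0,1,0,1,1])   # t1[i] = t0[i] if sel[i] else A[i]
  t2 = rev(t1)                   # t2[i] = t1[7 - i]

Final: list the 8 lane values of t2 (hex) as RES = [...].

  t0: a7 88 1e 6c 0c 2e 5a 3b
  t1: 6c 88 1e 5a 0c a7 5a 3b
  t2: 3b 5a a7 0c 5a 1e 88 6c

RES = [ 0x3b  0x5a  0xa7  0x0c  0x5a  0x1e  0x88  0x6c ]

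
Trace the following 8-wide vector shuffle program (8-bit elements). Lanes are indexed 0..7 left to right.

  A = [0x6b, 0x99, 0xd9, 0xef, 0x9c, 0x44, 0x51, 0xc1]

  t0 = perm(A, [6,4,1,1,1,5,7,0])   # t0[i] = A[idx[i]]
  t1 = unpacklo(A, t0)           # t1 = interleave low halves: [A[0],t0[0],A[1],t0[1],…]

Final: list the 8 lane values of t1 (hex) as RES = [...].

RES = [ 0x6b  0x51  0x99  0x9c  0xd9  0x99  0xef  0x99 ]

  t0: 51 9c 99 99 99 44 c1 6b
  t1: 6b 51 99 9c d9 99 ef 99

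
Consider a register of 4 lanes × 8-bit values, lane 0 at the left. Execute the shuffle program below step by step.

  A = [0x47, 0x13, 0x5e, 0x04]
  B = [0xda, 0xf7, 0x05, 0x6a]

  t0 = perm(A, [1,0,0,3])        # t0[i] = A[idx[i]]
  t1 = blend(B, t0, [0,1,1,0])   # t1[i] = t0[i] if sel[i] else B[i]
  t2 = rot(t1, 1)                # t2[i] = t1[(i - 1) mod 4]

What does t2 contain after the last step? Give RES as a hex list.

RES = [ 0x6a  0xda  0x47  0x47 ]

t0 = [0x13, 0x47, 0x47, 0x04]
t1 = [0xda, 0x47, 0x47, 0x6a]
t2 = [0x6a, 0xda, 0x47, 0x47]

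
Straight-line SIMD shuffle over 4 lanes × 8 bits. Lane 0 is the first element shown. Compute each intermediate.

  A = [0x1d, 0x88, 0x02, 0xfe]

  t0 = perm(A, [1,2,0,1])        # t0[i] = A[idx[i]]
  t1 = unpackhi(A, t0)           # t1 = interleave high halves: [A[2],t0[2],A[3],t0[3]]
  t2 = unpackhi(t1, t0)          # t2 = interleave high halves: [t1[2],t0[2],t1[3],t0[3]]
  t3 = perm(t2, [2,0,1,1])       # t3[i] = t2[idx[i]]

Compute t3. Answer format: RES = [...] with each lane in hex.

RES = [0x88, 0xfe, 0x1d, 0x1d]

  t0: 88 02 1d 88
  t1: 02 1d fe 88
  t2: fe 1d 88 88
  t3: 88 fe 1d 1d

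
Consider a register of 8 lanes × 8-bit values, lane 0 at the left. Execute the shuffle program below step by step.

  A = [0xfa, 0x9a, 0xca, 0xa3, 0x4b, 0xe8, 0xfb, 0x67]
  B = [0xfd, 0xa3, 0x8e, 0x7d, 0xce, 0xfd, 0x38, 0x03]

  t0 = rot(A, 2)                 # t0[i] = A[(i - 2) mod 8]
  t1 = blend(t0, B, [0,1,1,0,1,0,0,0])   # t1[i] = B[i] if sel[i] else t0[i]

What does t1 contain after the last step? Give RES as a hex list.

→ t0 |fb|67|fa|9a|ca|a3|4b|e8|
→ t1 |fb|a3|8e|9a|ce|a3|4b|e8|

RES = [ 0xfb  0xa3  0x8e  0x9a  0xce  0xa3  0x4b  0xe8 ]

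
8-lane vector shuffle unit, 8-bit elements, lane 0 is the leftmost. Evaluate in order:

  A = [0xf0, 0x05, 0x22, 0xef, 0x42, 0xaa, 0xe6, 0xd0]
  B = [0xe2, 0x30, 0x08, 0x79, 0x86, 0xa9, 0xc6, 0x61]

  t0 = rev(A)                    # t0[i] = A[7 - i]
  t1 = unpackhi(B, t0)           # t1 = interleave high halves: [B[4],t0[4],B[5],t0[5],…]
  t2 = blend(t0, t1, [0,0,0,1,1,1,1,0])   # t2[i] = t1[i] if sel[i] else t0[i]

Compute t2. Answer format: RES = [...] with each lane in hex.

RES = [ 0xd0  0xe6  0xaa  0x22  0xc6  0x05  0x61  0xf0 ]

→ t0 |d0|e6|aa|42|ef|22|05|f0|
→ t1 |86|ef|a9|22|c6|05|61|f0|
→ t2 |d0|e6|aa|22|c6|05|61|f0|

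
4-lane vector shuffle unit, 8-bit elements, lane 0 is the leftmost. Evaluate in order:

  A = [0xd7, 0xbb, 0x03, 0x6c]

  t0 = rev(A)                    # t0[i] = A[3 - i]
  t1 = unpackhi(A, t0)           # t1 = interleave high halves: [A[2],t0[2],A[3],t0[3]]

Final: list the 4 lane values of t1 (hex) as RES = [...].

→ t0 |6c|03|bb|d7|
→ t1 |03|bb|6c|d7|

RES = [ 0x03  0xbb  0x6c  0xd7 ]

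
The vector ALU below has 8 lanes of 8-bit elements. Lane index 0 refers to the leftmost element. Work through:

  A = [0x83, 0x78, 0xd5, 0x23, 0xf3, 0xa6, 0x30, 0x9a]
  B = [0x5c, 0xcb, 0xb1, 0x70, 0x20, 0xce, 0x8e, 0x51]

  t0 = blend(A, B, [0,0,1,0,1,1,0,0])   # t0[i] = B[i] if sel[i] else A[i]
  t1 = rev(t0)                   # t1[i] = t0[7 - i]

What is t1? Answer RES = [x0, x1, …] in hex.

→ t0 |83|78|b1|23|20|ce|30|9a|
→ t1 |9a|30|ce|20|23|b1|78|83|

RES = [0x9a, 0x30, 0xce, 0x20, 0x23, 0xb1, 0x78, 0x83]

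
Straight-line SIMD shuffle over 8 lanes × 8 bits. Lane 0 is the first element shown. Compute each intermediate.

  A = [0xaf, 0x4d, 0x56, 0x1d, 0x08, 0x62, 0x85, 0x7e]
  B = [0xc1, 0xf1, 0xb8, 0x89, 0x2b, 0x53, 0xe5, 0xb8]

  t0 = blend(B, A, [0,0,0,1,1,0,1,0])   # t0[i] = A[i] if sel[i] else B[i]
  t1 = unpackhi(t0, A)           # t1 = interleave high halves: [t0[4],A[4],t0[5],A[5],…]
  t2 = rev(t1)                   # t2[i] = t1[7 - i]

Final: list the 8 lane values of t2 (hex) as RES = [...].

  t0: c1 f1 b8 1d 08 53 85 b8
  t1: 08 08 53 62 85 85 b8 7e
  t2: 7e b8 85 85 62 53 08 08

RES = [ 0x7e  0xb8  0x85  0x85  0x62  0x53  0x08  0x08 ]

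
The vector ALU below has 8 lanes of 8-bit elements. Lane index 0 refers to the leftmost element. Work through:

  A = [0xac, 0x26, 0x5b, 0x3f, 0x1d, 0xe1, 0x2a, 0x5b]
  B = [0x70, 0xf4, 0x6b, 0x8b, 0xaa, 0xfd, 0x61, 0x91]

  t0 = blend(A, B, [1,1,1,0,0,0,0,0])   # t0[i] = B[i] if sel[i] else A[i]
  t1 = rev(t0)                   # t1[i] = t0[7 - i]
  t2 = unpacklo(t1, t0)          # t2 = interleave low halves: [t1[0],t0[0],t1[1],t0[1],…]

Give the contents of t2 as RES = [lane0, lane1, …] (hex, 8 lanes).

  t0: 70 f4 6b 3f 1d e1 2a 5b
  t1: 5b 2a e1 1d 3f 6b f4 70
  t2: 5b 70 2a f4 e1 6b 1d 3f

RES = [0x5b, 0x70, 0x2a, 0xf4, 0xe1, 0x6b, 0x1d, 0x3f]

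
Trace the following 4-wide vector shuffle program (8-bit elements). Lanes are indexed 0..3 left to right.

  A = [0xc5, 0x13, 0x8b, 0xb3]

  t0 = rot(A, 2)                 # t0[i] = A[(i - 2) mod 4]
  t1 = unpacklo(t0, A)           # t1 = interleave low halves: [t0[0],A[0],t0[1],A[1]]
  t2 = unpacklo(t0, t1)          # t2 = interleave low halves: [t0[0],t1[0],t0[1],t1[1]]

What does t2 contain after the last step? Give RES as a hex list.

t0 = [0x8b, 0xb3, 0xc5, 0x13]
t1 = [0x8b, 0xc5, 0xb3, 0x13]
t2 = [0x8b, 0x8b, 0xb3, 0xc5]

RES = [0x8b, 0x8b, 0xb3, 0xc5]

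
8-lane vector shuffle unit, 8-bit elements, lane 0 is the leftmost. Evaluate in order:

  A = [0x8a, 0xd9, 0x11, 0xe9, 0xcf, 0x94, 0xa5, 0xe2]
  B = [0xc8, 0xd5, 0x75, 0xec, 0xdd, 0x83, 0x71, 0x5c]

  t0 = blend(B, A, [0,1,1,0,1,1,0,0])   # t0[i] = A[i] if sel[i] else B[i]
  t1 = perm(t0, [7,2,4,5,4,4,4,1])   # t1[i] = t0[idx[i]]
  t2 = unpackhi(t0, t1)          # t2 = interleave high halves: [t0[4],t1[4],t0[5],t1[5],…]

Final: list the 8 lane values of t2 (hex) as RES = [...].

RES = [ 0xcf  0xcf  0x94  0xcf  0x71  0xcf  0x5c  0xd9 ]

  t0: c8 d9 11 ec cf 94 71 5c
  t1: 5c 11 cf 94 cf cf cf d9
  t2: cf cf 94 cf 71 cf 5c d9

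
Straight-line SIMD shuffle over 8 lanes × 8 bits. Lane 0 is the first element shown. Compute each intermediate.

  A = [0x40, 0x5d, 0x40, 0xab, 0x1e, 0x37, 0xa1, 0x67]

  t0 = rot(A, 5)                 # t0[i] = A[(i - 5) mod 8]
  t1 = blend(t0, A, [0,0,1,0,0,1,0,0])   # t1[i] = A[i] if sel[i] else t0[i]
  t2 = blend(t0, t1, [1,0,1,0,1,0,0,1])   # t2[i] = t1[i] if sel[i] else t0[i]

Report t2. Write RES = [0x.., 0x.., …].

RES = [0xab, 0x1e, 0x40, 0xa1, 0x67, 0x40, 0x5d, 0x40]

  t0: ab 1e 37 a1 67 40 5d 40
  t1: ab 1e 40 a1 67 37 5d 40
  t2: ab 1e 40 a1 67 40 5d 40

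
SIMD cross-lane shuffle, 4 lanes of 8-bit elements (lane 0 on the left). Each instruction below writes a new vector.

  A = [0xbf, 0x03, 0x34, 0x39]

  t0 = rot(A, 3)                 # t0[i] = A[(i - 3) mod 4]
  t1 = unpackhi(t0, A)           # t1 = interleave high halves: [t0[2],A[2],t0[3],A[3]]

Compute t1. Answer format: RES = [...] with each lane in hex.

t0 = [0x03, 0x34, 0x39, 0xbf]
t1 = [0x39, 0x34, 0xbf, 0x39]

RES = [ 0x39  0x34  0xbf  0x39 ]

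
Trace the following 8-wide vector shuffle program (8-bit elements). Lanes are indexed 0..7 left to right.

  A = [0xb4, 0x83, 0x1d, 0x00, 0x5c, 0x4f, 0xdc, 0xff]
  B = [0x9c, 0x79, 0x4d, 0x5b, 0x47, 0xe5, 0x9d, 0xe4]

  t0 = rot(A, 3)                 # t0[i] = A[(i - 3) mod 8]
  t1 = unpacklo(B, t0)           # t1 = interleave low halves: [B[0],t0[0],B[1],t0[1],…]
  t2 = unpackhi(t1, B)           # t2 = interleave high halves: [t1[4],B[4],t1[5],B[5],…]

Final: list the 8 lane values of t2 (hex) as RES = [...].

→ t0 |4f|dc|ff|b4|83|1d|00|5c|
→ t1 |9c|4f|79|dc|4d|ff|5b|b4|
→ t2 |4d|47|ff|e5|5b|9d|b4|e4|

RES = [0x4d, 0x47, 0xff, 0xe5, 0x5b, 0x9d, 0xb4, 0xe4]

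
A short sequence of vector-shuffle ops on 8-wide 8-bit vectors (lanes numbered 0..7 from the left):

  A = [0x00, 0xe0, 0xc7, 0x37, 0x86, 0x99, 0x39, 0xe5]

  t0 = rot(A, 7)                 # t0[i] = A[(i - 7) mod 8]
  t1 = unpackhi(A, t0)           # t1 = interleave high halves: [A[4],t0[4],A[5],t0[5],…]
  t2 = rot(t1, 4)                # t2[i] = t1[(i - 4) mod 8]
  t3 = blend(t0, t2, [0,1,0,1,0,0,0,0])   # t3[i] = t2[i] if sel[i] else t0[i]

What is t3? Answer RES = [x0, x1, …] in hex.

RES = [0xe0, 0xe5, 0x37, 0x00, 0x99, 0x39, 0xe5, 0x00]

t0 = [0xe0, 0xc7, 0x37, 0x86, 0x99, 0x39, 0xe5, 0x00]
t1 = [0x86, 0x99, 0x99, 0x39, 0x39, 0xe5, 0xe5, 0x00]
t2 = [0x39, 0xe5, 0xe5, 0x00, 0x86, 0x99, 0x99, 0x39]
t3 = [0xe0, 0xe5, 0x37, 0x00, 0x99, 0x39, 0xe5, 0x00]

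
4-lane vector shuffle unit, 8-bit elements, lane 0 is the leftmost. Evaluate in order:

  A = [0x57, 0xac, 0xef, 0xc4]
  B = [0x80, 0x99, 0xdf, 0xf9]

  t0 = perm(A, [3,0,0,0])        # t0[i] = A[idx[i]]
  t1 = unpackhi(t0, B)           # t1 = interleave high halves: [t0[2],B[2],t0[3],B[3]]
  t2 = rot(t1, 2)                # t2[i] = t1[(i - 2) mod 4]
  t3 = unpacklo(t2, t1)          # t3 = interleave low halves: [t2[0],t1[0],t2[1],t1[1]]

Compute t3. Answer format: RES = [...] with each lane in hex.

RES = [0x57, 0x57, 0xf9, 0xdf]

  t0: c4 57 57 57
  t1: 57 df 57 f9
  t2: 57 f9 57 df
  t3: 57 57 f9 df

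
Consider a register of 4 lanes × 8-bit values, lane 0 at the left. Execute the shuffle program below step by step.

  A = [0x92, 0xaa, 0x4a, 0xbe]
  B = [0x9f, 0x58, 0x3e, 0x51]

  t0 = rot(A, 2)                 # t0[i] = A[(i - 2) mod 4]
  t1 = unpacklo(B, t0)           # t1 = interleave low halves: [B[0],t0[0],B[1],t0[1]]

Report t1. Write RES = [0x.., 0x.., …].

t0 = [0x4a, 0xbe, 0x92, 0xaa]
t1 = [0x9f, 0x4a, 0x58, 0xbe]

RES = [ 0x9f  0x4a  0x58  0xbe ]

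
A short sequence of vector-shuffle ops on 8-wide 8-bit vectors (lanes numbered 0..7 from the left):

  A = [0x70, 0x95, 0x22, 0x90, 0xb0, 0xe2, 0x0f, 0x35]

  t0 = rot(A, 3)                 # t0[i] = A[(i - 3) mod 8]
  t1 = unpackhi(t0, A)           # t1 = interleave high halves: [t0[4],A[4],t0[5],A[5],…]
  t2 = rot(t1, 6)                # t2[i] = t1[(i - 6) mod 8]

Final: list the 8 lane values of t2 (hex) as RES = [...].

  t0: e2 0f 35 70 95 22 90 b0
  t1: 95 b0 22 e2 90 0f b0 35
  t2: 22 e2 90 0f b0 35 95 b0

RES = [0x22, 0xe2, 0x90, 0x0f, 0xb0, 0x35, 0x95, 0xb0]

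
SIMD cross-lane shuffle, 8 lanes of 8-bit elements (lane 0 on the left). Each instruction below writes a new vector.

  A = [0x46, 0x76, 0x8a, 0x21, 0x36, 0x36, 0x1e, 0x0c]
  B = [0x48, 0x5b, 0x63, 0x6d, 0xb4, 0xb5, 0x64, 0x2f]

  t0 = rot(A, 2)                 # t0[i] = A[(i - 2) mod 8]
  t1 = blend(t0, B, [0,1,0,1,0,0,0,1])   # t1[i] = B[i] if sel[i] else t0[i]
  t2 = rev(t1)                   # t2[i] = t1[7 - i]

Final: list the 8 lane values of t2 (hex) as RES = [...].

RES = [ 0x2f  0x36  0x21  0x8a  0x6d  0x46  0x5b  0x1e ]

→ t0 |1e|0c|46|76|8a|21|36|36|
→ t1 |1e|5b|46|6d|8a|21|36|2f|
→ t2 |2f|36|21|8a|6d|46|5b|1e|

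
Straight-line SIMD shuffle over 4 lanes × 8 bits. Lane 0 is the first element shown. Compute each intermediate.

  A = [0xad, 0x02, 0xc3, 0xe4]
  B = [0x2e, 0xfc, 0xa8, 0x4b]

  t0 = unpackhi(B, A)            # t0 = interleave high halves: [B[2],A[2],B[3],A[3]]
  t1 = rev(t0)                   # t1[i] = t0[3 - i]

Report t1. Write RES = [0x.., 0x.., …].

t0 = [0xa8, 0xc3, 0x4b, 0xe4]
t1 = [0xe4, 0x4b, 0xc3, 0xa8]

RES = [ 0xe4  0x4b  0xc3  0xa8 ]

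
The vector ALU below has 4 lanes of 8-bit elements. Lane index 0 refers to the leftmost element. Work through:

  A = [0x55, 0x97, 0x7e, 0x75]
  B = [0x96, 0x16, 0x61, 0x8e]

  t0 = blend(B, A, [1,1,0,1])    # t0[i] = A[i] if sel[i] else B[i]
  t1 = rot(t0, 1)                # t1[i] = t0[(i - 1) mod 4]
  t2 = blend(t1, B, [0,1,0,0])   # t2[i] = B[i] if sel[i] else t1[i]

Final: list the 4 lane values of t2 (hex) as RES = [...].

→ t0 |55|97|61|75|
→ t1 |75|55|97|61|
→ t2 |75|16|97|61|

RES = [0x75, 0x16, 0x97, 0x61]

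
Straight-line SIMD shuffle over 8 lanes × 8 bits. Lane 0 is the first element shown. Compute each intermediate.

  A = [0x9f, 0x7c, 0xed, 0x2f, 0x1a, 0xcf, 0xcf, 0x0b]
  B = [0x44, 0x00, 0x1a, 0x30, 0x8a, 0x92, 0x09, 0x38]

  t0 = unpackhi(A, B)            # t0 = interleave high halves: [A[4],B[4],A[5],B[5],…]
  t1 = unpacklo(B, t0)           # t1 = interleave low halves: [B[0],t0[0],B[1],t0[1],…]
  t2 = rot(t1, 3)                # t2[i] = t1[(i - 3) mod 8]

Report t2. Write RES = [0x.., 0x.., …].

RES = [ 0xcf  0x30  0x92  0x44  0x1a  0x00  0x8a  0x1a ]

→ t0 |1a|8a|cf|92|cf|09|0b|38|
→ t1 |44|1a|00|8a|1a|cf|30|92|
→ t2 |cf|30|92|44|1a|00|8a|1a|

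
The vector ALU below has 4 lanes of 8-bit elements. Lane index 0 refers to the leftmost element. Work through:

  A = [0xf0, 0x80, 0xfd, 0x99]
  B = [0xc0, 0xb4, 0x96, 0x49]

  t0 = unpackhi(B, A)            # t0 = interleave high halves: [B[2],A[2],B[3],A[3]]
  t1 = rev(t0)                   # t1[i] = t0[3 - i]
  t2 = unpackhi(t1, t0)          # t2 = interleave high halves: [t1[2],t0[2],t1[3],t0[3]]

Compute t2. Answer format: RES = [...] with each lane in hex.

→ t0 |96|fd|49|99|
→ t1 |99|49|fd|96|
→ t2 |fd|49|96|99|

RES = [0xfd, 0x49, 0x96, 0x99]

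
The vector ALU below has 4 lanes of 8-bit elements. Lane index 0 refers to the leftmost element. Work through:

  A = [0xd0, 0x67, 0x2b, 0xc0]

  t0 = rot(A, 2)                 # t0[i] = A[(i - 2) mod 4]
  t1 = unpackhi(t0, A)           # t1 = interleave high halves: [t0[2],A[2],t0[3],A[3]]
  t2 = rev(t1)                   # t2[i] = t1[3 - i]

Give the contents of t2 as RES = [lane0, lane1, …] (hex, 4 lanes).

RES = [0xc0, 0x67, 0x2b, 0xd0]

  t0: 2b c0 d0 67
  t1: d0 2b 67 c0
  t2: c0 67 2b d0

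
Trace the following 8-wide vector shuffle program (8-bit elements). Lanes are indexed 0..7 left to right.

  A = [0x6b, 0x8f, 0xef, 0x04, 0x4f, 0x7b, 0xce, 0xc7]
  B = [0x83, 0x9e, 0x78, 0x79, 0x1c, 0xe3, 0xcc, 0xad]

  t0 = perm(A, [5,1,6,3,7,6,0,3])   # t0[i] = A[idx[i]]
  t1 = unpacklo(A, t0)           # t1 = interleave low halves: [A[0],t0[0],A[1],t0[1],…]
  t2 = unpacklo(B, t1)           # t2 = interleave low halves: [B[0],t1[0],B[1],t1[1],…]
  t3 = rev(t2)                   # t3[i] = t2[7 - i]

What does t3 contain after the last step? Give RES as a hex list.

→ t0 |7b|8f|ce|04|c7|ce|6b|04|
→ t1 |6b|7b|8f|8f|ef|ce|04|04|
→ t2 |83|6b|9e|7b|78|8f|79|8f|
→ t3 |8f|79|8f|78|7b|9e|6b|83|

RES = [ 0x8f  0x79  0x8f  0x78  0x7b  0x9e  0x6b  0x83 ]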